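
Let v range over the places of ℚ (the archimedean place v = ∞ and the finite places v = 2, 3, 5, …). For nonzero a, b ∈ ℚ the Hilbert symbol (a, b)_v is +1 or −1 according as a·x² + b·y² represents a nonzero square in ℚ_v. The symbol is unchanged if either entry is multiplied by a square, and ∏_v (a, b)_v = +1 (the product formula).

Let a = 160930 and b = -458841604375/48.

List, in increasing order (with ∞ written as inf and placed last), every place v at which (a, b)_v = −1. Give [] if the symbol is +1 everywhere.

[2, 7]

Mod squares: a ≡ 1330, b ≡ -21. Check v ∈ {∞, 2, 3, 5, 7, 11, 19}.
v=3: a=3^0·(≡1), b=3^-1·(≡2) mod 3; (1|3)=+1, (2|3)=-1; (−1)^{0·-1·1}·(+1)^-1·(-1)^0 = +1.
v=7: a=7^1·(≡2), b=7^5·(≡2) mod 7; (2|7)=+1, (2|7)=+1; (−1)^{1·5·3}·(+1)^5·(+1)^1 = -1.
v=∞: 1330 > 0 and -21 < 0  ⇒  (a,b)_∞ = +1.
v=5: a=5^1·(≡1), b=5^4·(≡1) mod 5; (1|5)=+1, (1|5)=+1; (−1)^{1·4·2}·(+1)^4·(+1)^1 = +1.
v=2: v_2(a)=1, v_2(b)=-4; units ≡ 1, 3 (mod 8); ε·ε+αω+βω = 0·1+1·1+-4·0 ≡ 1  ⇒  (a,b)_2 = -1.
v=19: a=19^1·(≡15), b=19^2·(≡4) mod 19; (15|19)=-1, (4|19)=+1; (−1)^{1·2·9}·(-1)^2·(+1)^1 = +1.
v=11: a=11^2·(≡10), b=11^2·(≡1) mod 11; (10|11)=-1, (1|11)=+1; (−1)^{2·2·5}·(-1)^2·(+1)^2 = +1.
(1330, -21 / ℚ) ramifies at {2, 7}: a division algebra.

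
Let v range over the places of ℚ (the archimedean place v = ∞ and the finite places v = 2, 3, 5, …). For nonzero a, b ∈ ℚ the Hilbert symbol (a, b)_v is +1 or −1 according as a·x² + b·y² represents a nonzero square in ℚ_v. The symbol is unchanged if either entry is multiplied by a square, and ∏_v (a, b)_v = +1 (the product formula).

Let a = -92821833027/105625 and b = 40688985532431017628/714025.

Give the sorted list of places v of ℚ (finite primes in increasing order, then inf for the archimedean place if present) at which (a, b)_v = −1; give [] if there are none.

Mod squares: a ≡ -1739507, b ≡ 7. Check v ∈ {∞, 2, 3, 5, 7, 11, 13, 19, 29, 41}.
v=19: a=19^1·(≡18), b=19^2·(≡6) mod 19; (18|19)=-1, (6|19)=+1; (−1)^{1·2·9}·(-1)^2·(+1)^1 = +1.
v=5: a=5^-4·(≡2), b=5^-2·(≡3) mod 5; (2|5)=-1, (3|5)=-1; (−1)^{-4·-2·2}·(-1)^-2·(-1)^-4 = +1.
v=41: a=41^1·(≡36), b=41^2·(≡30) mod 41; (36|41)=+1, (30|41)=-1; (−1)^{1·2·20}·(+1)^2·(-1)^1 = -1.
v=13: a=13^-2·(≡12), b=13^-4·(≡11) mod 13; (12|13)=+1, (11|13)=-1; (−1)^{-2·-4·6}·(+1)^-4·(-1)^-2 = +1.
v=11: a=11^3·(≡7), b=11^4·(≡8) mod 11; (7|11)=-1, (8|11)=-1; (−1)^{3·4·5}·(-1)^4·(-1)^3 = -1.
v=3: a=3^2·(≡1), b=3^4·(≡1) mod 3; (1|3)=+1, (1|3)=+1; (−1)^{2·4·1}·(+1)^4·(+1)^2 = +1.
v=∞: -1739507 < 0 and 7 > 0  ⇒  (a,b)_∞ = +1.
v=2: v_2(a)=0, v_2(b)=2; units ≡ 5, 7 (mod 8); ε·ε+αω+βω = 0·1+0·0+2·1 ≡ 0  ⇒  (a,b)_2 = +1.
v=29: a=29^1·(≡15), b=29^2·(≡28) mod 29; (15|29)=-1, (28|29)=+1; (−1)^{1·2·14}·(-1)^2·(+1)^1 = +1.
v=7: a=7^3·(≡5), b=7^5·(≡1) mod 7; (5|7)=-1, (1|7)=+1; (−1)^{3·5·3}·(-1)^5·(+1)^3 = +1.
(-1739507, 7 / ℚ) ramifies at {11, 41}: a division algebra.

[11, 41]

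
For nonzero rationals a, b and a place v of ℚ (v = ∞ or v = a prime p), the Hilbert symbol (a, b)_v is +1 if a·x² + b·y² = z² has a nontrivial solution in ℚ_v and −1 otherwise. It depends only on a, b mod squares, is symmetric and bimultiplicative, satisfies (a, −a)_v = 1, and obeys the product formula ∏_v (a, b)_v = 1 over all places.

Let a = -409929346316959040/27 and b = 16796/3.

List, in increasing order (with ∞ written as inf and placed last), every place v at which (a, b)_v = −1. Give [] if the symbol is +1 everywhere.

(a, b) ≡ (-53295, 12597) mod (ℚ^×)²; places V = {2, 3, 5, 11, 13, 17, 19, ∞}.
(a,b)_∞: sgn(-53295)=−, sgn(12597)=+, so +1.
(a,b)_2: α=6, β=2; u≡1, v≡5 (mod 8); ε(u)ε(v)=0·0, αω(v)=6·1, βω(u)=2·0; sum ≡ 0  ⇒  +1.
(a,b)_17: α=3, u≡12; β=1, v≡12 (mod 17); (12|17)=-1, (12|17)=-1; sign (−1)^0·-1^1·-1^3 = +1.
(a,b)_19: α=3, u≡7; β=1, v≡16 (mod 19); (7|19)=+1, (16|19)=+1; sign (−1)^1·+1^1·+1^3 = -1.
(a,b)_3: α=-3, u≡1; β=-1, v≡2 (mod 3); (1|3)=+1, (2|3)=-1; sign (−1)^1·+1^-1·-1^-3 = +1.
(a,b)_13: α=4, u≡8; β=1, v≡6 (mod 13); (8|13)=-1, (6|13)=-1; sign (−1)^0·-1^1·-1^4 = -1.
(a,b)_11: α=3, u≡2; β=0, v≡7 (mod 11); (2|11)=-1, (7|11)=-1; sign (−1)^0·-1^0·-1^3 = -1.
(a,b)_5: α=1, u≡1; β=0, v≡2 (mod 5); (1|5)=+1, (2|5)=-1; sign (−1)^0·+1^0·-1^1 = -1.
Ram(-53295, 12597) = {5, 11, 13, 19}; no ℚ_5-point on the conic.

[5, 11, 13, 19]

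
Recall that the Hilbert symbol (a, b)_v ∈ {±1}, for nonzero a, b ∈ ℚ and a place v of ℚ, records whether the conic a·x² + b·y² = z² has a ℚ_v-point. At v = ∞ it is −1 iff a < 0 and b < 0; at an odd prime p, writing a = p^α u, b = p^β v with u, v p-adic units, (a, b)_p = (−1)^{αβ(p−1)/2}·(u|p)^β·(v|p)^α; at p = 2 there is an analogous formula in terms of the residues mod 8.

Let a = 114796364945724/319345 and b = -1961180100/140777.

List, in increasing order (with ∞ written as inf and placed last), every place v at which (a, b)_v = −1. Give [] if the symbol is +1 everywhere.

(a, b) ≡ (352495, -34017) mod (ℚ^×)²; places V = {2, 3, 5, 7, 11, 13, 17, 23, 29, ∞}.
(a,b)_17: α=-3, u≡3; β=-1, v≡6 (mod 17); (3|17)=-1, (6|17)=-1; sign (−1)^0·-1^-1·-1^-3 = +1.
(a,b)_11: α=1, u≡10; β=2, v≡7 (mod 11); (10|11)=-1, (7|11)=-1; sign (−1)^0·-1^2·-1^1 = -1.
(a,b)_23: α=4, u≡17; β=1, v≡3 (mod 23); (17|23)=-1, (3|23)=+1; sign (−1)^0·-1^1·+1^4 = -1.
(a,b)_7: α=2, u≡3; β=-2, v≡3 (mod 7); (3|7)=-1, (3|7)=-1; sign (−1)^0·-1^-2·-1^2 = +1.
(a,b)_2: α=2, β=2; u≡7, v≡7 (mod 8); ε(u)ε(v)=1·1, αω(v)=2·0, βω(u)=2·0; sum ≡ 1  ⇒  -1.
(a,b)_5: α=-1, u≡1; β=2, v≡3 (mod 5); (1|5)=+1, (3|5)=-1; sign (−1)^0·+1^2·-1^-1 = -1.
(a,b)_13: α=-1, u≡9; β=-2, v≡4 (mod 13); (9|13)=+1, (4|13)=+1; sign (−1)^0·+1^-2·+1^-1 = +1.
(a,b)_∞: sgn(352495)=+, sgn(-34017)=−, so +1.
(a,b)_29: α=1, u≡7; β=1, v≡13 (mod 29); (7|29)=+1, (13|29)=+1; sign (−1)^0·+1^1·+1^1 = +1.
(a,b)_3: α=8, u≡1; β=5, v≡1 (mod 3); (1|3)=+1, (1|3)=+1; sign (−1)^0·+1^5·+1^8 = +1.
Ram(352495, -34017) = {2, 5, 11, 23}; no ℚ_2-point on the conic.

[2, 5, 11, 23]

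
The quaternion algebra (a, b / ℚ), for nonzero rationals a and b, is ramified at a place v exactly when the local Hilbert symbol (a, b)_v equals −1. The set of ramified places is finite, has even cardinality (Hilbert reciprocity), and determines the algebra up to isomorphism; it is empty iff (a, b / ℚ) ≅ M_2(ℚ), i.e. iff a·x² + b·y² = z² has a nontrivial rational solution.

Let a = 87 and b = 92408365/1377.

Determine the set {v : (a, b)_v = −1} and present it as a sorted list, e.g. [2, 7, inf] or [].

[3, 5]

(a, b) ≡ (87, 60605) mod (ℚ^×)²; places V = {2, 3, 5, 7, 17, 23, 29, 31, ∞}.
(a,b)_∞: sgn(87)=+, sgn(60605)=+, so +1.
(a,b)_7: α=0, u≡3; β=2, v≡3 (mod 7); (3|7)=-1, (3|7)=-1; sign (−1)^0·-1^2·-1^0 = +1.
(a,b)_23: α=0, u≡18; β=3, v≡6 (mod 23); (18|23)=+1, (6|23)=+1; sign (−1)^0·+1^3·+1^0 = +1.
(a,b)_17: α=0, u≡2; β=-1, v≡12 (mod 17); (2|17)=+1, (12|17)=-1; sign (−1)^0·+1^-1·-1^0 = +1.
(a,b)_5: α=0, u≡2; β=1, v≡4 (mod 5); (2|5)=-1, (4|5)=+1; sign (−1)^0·-1^1·+1^0 = -1.
(a,b)_3: α=1, u≡2; β=-4, v≡2 (mod 3); (2|3)=-1, (2|3)=-1; sign (−1)^0·-1^-4·-1^1 = -1.
(a,b)_29: α=1, u≡3; β=0, v≡9 (mod 29); (3|29)=-1, (9|29)=+1; sign (−1)^0·-1^0·+1^1 = +1.
(a,b)_31: α=0, u≡25; β=1, v≡18 (mod 31); (25|31)=+1, (18|31)=+1; sign (−1)^0·+1^1·+1^0 = +1.
(a,b)_2: α=0, β=0; u≡7, v≡5 (mod 8); ε(u)ε(v)=1·0, αω(v)=0·1, βω(u)=0·0; sum ≡ 0  ⇒  +1.
(87, 60605 / ℚ) ramifies at {3, 5}: a division algebra.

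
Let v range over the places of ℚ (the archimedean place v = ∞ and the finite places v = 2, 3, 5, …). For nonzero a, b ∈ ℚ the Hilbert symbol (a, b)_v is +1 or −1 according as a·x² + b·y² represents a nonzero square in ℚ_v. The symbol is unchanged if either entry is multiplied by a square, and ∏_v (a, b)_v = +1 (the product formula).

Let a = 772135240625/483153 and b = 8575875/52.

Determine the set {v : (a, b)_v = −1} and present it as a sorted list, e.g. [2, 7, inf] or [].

[3, 19]

(a, b) ≡ (21945, 455) mod (ℚ^×)²; places V = {2, 3, 5, 7, 11, 13, 19, 29, 47, ∞}.
(a,b)_47: α=2, u≡23; β=0, v≡4 (mod 47); (23|47)=-1, (4|47)=+1; sign (−1)^0·-1^0·+1^2 = +1.
(a,b)_∞: sgn(21945)=+, sgn(455)=+, so +1.
(a,b)_3: α=-1, u≡1; β=4, v≡2 (mod 3); (1|3)=+1, (2|3)=-1; sign (−1)^0·+1^4·-1^-1 = -1.
(a,b)_13: α=0, u≡1; β=-1, v≡12 (mod 13); (1|13)=+1, (12|13)=+1; sign (−1)^0·+1^-1·+1^0 = +1.
(a,b)_2: α=0, β=-2; u≡1, v≡7 (mod 8); ε(u)ε(v)=0·1, αω(v)=0·0, βω(u)=-2·0; sum ≡ 0  ⇒  +1.
(a,b)_7: α=1, u≡3; β=1, v≡2 (mod 7); (3|7)=-1, (2|7)=+1; sign (−1)^1·-1^1·+1^1 = +1.
(a,b)_5: α=5, u≡4; β=3, v≡1 (mod 5); (4|5)=+1, (1|5)=+1; sign (−1)^0·+1^3·+1^5 = +1.
(a,b)_11: α=-5, u≡4; β=2, v≡3 (mod 11); (4|11)=+1, (3|11)=+1; sign (−1)^0·+1^2·+1^-5 = +1.
(a,b)_29: α=2, u≡10; β=0, v≡25 (mod 29); (10|29)=-1, (25|29)=+1; sign (−1)^0·-1^0·+1^2 = +1.
(a,b)_19: α=1, u≡18; β=0, v≡12 (mod 19); (18|19)=-1, (12|19)=-1; sign (−1)^0·-1^0·-1^1 = -1.
Ram(21945, 455) = {3, 19}; no ℚ_3-point on the conic.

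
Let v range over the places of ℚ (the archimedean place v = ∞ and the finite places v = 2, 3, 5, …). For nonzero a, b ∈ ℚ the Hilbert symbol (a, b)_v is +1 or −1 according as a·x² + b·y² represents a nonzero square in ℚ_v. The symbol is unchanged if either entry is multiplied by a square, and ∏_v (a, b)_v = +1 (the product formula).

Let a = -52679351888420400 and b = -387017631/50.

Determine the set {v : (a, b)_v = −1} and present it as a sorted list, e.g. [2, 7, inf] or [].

(a, b) ≡ (-19, -4862) mod (ℚ^×)²; places V = {2, 3, 5, 7, 11, 13, 17, 19, ∞}.
(a,b)_13: α=2, u≡11; β=1, v≡1 (mod 13); (11|13)=-1, (1|13)=+1; sign (−1)^0·-1^1·+1^2 = -1.
(a,b)_17: α=2, u≡16; β=1, v≡6 (mod 17); (16|17)=+1, (6|17)=-1; sign (−1)^0·+1^1·-1^2 = +1.
(a,b)_11: α=2, u≡3; β=1, v≡4 (mod 11); (3|11)=+1, (4|11)=+1; sign (−1)^0·+1^1·+1^2 = +1.
(a,b)_∞: sgn(-19)=−, sgn(-4862)=−, so -1.
(a,b)_3: α=2, u≡2; β=2, v≡1 (mod 3); (2|3)=-1, (1|3)=+1; sign (−1)^0·-1^2·+1^2 = +1.
(a,b)_2: α=4, β=-1; u≡5, v≡1 (mod 8); ε(u)ε(v)=0·0, αω(v)=4·0, βω(u)=-1·1; sum ≡ 1  ⇒  -1.
(a,b)_19: α=5, u≡10; β=2, v≡13 (mod 19); (10|19)=-1, (13|19)=-1; sign (−1)^0·-1^2·-1^5 = -1.
(a,b)_7: α=0, u≡4; β=2, v≡5 (mod 7); (4|7)=+1, (5|7)=-1; sign (−1)^0·+1^2·-1^0 = +1.
(a,b)_5: α=2, u≡4; β=-2, v≡2 (mod 5); (4|5)=+1, (2|5)=-1; sign (−1)^0·+1^-2·-1^2 = +1.
|Ram(-19, -4862)| = 4, even; anisotropic at {2, 13, 19, ∞}.

[2, 13, 19, inf]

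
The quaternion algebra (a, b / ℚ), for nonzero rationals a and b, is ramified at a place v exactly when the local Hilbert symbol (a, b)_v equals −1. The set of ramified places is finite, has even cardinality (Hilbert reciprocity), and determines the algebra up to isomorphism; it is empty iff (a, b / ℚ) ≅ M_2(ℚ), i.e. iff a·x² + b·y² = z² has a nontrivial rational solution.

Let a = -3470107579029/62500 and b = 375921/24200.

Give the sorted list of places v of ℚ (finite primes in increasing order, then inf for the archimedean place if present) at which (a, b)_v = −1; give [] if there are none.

Mod squares: a ≡ -221, b ≡ 9282. Check v ∈ {∞, 2, 3, 5, 7, 11, 13, 17}.
v=17: a=17^3·(≡16), b=17^1·(≡9) mod 17; (16|17)=+1, (9|17)=+1; (−1)^{3·1·8}·(+1)^1·(+1)^3 = +1.
v=7: a=7^2·(≡3), b=7^1·(≡6) mod 7; (3|7)=-1, (6|7)=-1; (−1)^{2·1·3}·(-1)^1·(-1)^2 = -1.
v=3: a=3^8·(≡1), b=3^5·(≡1) mod 3; (1|3)=+1, (1|3)=+1; (−1)^{8·5·1}·(+1)^5·(+1)^8 = +1.
v=11: a=11^0·(≡7), b=11^-2·(≡9) mod 11; (7|11)=-1, (9|11)=+1; (−1)^{0·-2·5}·(-1)^-2·(+1)^0 = +1.
v=∞: -221 < 0 and 9282 > 0  ⇒  (a,b)_∞ = +1.
v=2: v_2(a)=-2, v_2(b)=-3; units ≡ 3, 1 (mod 8); ε·ε+αω+βω = 1·0+-2·0+-3·1 ≡ 1  ⇒  (a,b)_2 = -1.
v=13: a=13^3·(≡10), b=13^1·(≡10) mod 13; (10|13)=+1, (10|13)=+1; (−1)^{3·1·6}·(+1)^1·(+1)^3 = +1.
v=5: a=5^-6·(≡4), b=5^-2·(≡2) mod 5; (4|5)=+1, (2|5)=-1; (−1)^{-6·-2·2}·(+1)^-2·(-1)^-6 = +1.
|Ram(-221, 9282)| = 2, even; anisotropic at {2, 7}.

[2, 7]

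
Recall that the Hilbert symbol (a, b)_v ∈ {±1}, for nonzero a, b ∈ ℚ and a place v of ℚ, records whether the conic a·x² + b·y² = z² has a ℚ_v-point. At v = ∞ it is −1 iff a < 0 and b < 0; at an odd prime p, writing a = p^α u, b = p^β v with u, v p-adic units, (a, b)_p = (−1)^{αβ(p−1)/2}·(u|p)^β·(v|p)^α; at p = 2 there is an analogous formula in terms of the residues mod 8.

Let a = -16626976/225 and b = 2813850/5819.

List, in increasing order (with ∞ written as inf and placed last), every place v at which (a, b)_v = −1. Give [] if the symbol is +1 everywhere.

[2, 11, 29, 41]

(a, b) ≡ (-1039186, 814) mod (ℚ^×)²; places V = {2, 3, 5, 11, 13, 19, 23, 29, 37, 41, ∞}.
(a,b)_29: α=1, u≡2; β=0, v≡2 (mod 29); (2|29)=-1, (2|29)=-1; sign (−1)^0·-1^0·-1^1 = -1.
(a,b)_41: α=1, u≡10; β=0, v≡7 (mod 41); (10|41)=+1, (7|41)=-1; sign (−1)^0·+1^0·-1^1 = -1.
(a,b)_19: α=1, u≡7; β=0, v≡9 (mod 19); (7|19)=+1, (9|19)=+1; sign (−1)^0·+1^0·+1^1 = +1.
(a,b)_37: α=0, u≡28; β=1, v≡20 (mod 37); (28|37)=+1, (20|37)=-1; sign (−1)^0·+1^1·-1^0 = +1.
(a,b)_2: α=5, β=1; u≡7, v≡7 (mod 8); ε(u)ε(v)=1·1, αω(v)=5·0, βω(u)=1·0; sum ≡ 1  ⇒  -1.
(a,b)_11: α=0, u≡6; β=-1, v≡6 (mod 11); (6|11)=-1, (6|11)=-1; sign (−1)^0·-1^-1·-1^0 = -1.
(a,b)_23: α=1, u≡9; β=-2, v≡9 (mod 23); (9|23)=+1, (9|23)=+1; sign (−1)^0·+1^-2·+1^1 = +1.
(a,b)_13: α=0, u≡6; β=2, v≡11 (mod 13); (6|13)=-1, (11|13)=-1; sign (−1)^0·-1^2·-1^0 = +1.
(a,b)_3: α=-2, u≡2; β=2, v≡1 (mod 3); (2|3)=-1, (1|3)=+1; sign (−1)^0·-1^2·+1^-2 = +1.
(a,b)_∞: sgn(-1039186)=−, sgn(814)=+, so +1.
(a,b)_5: α=-2, u≡1; β=2, v≡1 (mod 5); (1|5)=+1, (1|5)=+1; sign (−1)^0·+1^2·+1^-2 = +1.
Ram(-1039186, 814) = {2, 11, 29, 41}; no ℚ_2-point on the conic.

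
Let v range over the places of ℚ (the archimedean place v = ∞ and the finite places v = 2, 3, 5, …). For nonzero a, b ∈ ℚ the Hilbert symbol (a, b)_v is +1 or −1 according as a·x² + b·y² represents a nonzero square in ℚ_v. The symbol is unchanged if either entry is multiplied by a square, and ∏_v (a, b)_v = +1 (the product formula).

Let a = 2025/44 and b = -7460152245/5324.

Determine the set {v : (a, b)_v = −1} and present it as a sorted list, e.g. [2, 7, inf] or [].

[3, 11, 13, 17]

Mod squares: a ≡ 11, b ≡ -255255. Check v ∈ {∞, 2, 3, 5, 7, 11, 13, 17}.
v=13: a=13^0·(≡2), b=13^1·(≡8) mod 13; (2|13)=-1, (8|13)=-1; (−1)^{0·1·6}·(-1)^1·(-1)^0 = -1.
v=7: a=7^0·(≡1), b=7^3·(≡5) mod 7; (1|7)=+1, (5|7)=-1; (−1)^{0·3·3}·(+1)^3·(-1)^0 = +1.
v=3: a=3^4·(≡2), b=3^9·(≡1) mod 3; (2|3)=-1, (1|3)=+1; (−1)^{4·9·1}·(-1)^9·(+1)^4 = -1.
v=5: a=5^2·(≡4), b=5^1·(≡4) mod 5; (4|5)=+1, (4|5)=+1; (−1)^{2·1·2}·(+1)^1·(+1)^2 = +1.
v=17: a=17^0·(≡7), b=17^1·(≡8) mod 17; (7|17)=-1, (8|17)=+1; (−1)^{0·1·8}·(-1)^1·(+1)^0 = -1.
v=2: v_2(a)=-2, v_2(b)=-2; units ≡ 3, 1 (mod 8); ε·ε+αω+βω = 1·0+-2·0+-2·1 ≡ 0  ⇒  (a,b)_2 = +1.
v=∞: 11 > 0 and -255255 < 0  ⇒  (a,b)_∞ = +1.
v=11: a=11^-1·(≡3), b=11^-3·(≡1) mod 11; (3|11)=+1, (1|11)=+1; (−1)^{-1·-3·5}·(+1)^-3·(+1)^-1 = -1.
Ram(11, -255255) = {3, 11, 13, 17}; no ℚ_3-point on the conic.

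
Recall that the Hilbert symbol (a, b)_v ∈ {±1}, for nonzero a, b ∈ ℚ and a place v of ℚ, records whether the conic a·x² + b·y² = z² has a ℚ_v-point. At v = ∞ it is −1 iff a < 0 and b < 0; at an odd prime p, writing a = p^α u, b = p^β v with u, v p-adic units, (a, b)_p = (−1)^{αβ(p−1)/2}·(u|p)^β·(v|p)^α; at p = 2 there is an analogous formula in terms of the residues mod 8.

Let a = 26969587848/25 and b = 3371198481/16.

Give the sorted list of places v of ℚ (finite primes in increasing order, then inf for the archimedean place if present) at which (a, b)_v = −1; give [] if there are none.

Mod squares: a ≡ 312018, b ≡ 156009. Check v ∈ {∞, 2, 3, 5, 7, 17, 19, 23}.
v=7: a=7^5·(≡3), b=7^5·(≡6) mod 7; (3|7)=-1, (6|7)=-1; (−1)^{5·5·3}·(-1)^5·(-1)^5 = -1.
v=5: a=5^-2·(≡3), b=5^0·(≡1) mod 5; (3|5)=-1, (1|5)=+1; (−1)^{-2·0·2}·(-1)^0·(+1)^-2 = +1.
v=3: a=3^3·(≡2), b=3^3·(≡1) mod 3; (2|3)=-1, (1|3)=+1; (−1)^{3·3·1}·(-1)^3·(+1)^3 = +1.
v=2: v_2(a)=3, v_2(b)=-4; units ≡ 1, 1 (mod 8); ε·ε+αω+βω = 0·0+3·0+-4·0 ≡ 0  ⇒  (a,b)_2 = +1.
v=17: a=17^1·(≡11), b=17^1·(≡6) mod 17; (11|17)=-1, (6|17)=-1; (−1)^{1·1·8}·(-1)^1·(-1)^1 = +1.
v=19: a=19^1·(≡5), b=19^1·(≡13) mod 19; (5|19)=+1, (13|19)=-1; (−1)^{1·1·9}·(+1)^1·(-1)^1 = +1.
v=23: a=23^1·(≡19), b=23^1·(≡10) mod 23; (19|23)=-1, (10|23)=-1; (−1)^{1·1·11}·(-1)^1·(-1)^1 = -1.
v=∞: 312018 > 0 and 156009 > 0  ⇒  (a,b)_∞ = +1.
Ram(312018, 156009) = {7, 23}; no ℚ_7-point on the conic.

[7, 23]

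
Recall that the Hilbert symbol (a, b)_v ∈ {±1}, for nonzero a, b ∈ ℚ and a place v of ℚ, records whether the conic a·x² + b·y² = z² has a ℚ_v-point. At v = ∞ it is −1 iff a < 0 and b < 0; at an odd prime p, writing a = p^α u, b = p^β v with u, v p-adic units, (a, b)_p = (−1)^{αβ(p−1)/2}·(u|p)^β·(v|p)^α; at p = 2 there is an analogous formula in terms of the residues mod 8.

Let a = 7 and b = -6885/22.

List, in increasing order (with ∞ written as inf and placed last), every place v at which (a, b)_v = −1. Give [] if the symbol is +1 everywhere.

(a, b) ≡ (7, -1870) mod (ℚ^×)²; places V = {2, 3, 5, 7, 11, 17, ∞}.
(a,b)_5: α=0, u≡2; β=1, v≡4 (mod 5); (2|5)=-1, (4|5)=+1; sign (−1)^0·-1^1·+1^0 = -1.
(a,b)_3: α=0, u≡1; β=4, v≡2 (mod 3); (1|3)=+1, (2|3)=-1; sign (−1)^0·+1^4·-1^0 = +1.
(a,b)_17: α=0, u≡7; β=1, v≡4 (mod 17); (7|17)=-1, (4|17)=+1; sign (−1)^0·-1^1·+1^0 = -1.
(a,b)_∞: sgn(7)=+, sgn(-1870)=−, so +1.
(a,b)_7: α=1, u≡1; β=0, v≡3 (mod 7); (1|7)=+1, (3|7)=-1; sign (−1)^0·+1^0·-1^1 = -1.
(a,b)_2: α=0, β=-1; u≡7, v≡1 (mod 8); ε(u)ε(v)=1·0, αω(v)=0·0, βω(u)=-1·0; sum ≡ 0  ⇒  +1.
(a,b)_11: α=0, u≡7; β=-1, v≡6 (mod 11); (7|11)=-1, (6|11)=-1; sign (−1)^0·-1^-1·-1^0 = -1.
|Ram(7, -1870)| = 4, even; anisotropic at {5, 7, 11, 17}.

[5, 7, 11, 17]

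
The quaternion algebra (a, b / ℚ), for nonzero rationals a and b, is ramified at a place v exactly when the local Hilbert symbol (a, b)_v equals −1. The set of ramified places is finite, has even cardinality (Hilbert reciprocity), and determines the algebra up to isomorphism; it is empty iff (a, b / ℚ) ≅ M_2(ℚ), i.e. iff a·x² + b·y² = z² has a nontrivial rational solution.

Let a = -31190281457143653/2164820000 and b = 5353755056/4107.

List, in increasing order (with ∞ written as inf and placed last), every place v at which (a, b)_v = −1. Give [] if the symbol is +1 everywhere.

(a, b) ≡ (-986, 20553) mod (ℚ^×)²; places V = {2, 3, 5, 7, 13, 17, 29, 31, 37, 43, 47, ∞}.
(a,b)_31: α=2, u≡11; β=1, v≡29 (mod 31); (11|31)=-1, (29|31)=-1; sign (−1)^0·-1^1·-1^2 = -1.
(a,b)_43: α=2, u≡2; β=0, v≡3 (mod 43); (2|43)=-1, (3|43)=-1; sign (−1)^0·-1^0·-1^2 = +1.
(a,b)_13: α=2, u≡6; β=3, v≡2 (mod 13); (6|13)=-1, (2|13)=-1; sign (−1)^0·-1^3·-1^2 = -1.
(a,b)_17: α=3, u≡3; β=3, v≡8 (mod 17); (3|17)=-1, (8|17)=+1; sign (−1)^0·-1^3·+1^3 = -1.
(a,b)_7: α=-2, u≡4; β=0, v≡4 (mod 7); (4|7)=+1, (4|7)=+1; sign (−1)^0·+1^0·+1^-2 = +1.
(a,b)_2: α=-5, β=4; u≡3, v≡1 (mod 8); ε(u)ε(v)=1·0, αω(v)=-5·0, βω(u)=4·1; sum ≡ 0  ⇒  +1.
(a,b)_37: α=0, u≡24; β=-2, v≡32 (mod 37); (24|37)=-1, (32|37)=-1; sign (−1)^0·-1^-2·-1^0 = +1.
(a,b)_5: α=-4, u≡1; β=0, v≡3 (mod 5); (1|5)=+1, (3|5)=-1; sign (−1)^0·+1^0·-1^-4 = +1.
(a,b)_3: α=6, u≡1; β=-1, v≡2 (mod 3); (1|3)=+1, (2|3)=-1; sign (−1)^0·+1^-1·-1^6 = +1.
(a,b)_47: α=-2, u≡36; β=0, v≡21 (mod 47); (36|47)=+1, (21|47)=+1; sign (−1)^0·+1^0·+1^-2 = +1.
(a,b)_∞: sgn(-986)=−, sgn(20553)=+, so +1.
(a,b)_29: α=1, u≡16; β=0, v≡15 (mod 29); (16|29)=+1, (15|29)=-1; sign (−1)^0·+1^0·-1^1 = -1.
(-986, 20553 / ℚ) ramifies at {13, 17, 29, 31}: a division algebra.

[13, 17, 29, 31]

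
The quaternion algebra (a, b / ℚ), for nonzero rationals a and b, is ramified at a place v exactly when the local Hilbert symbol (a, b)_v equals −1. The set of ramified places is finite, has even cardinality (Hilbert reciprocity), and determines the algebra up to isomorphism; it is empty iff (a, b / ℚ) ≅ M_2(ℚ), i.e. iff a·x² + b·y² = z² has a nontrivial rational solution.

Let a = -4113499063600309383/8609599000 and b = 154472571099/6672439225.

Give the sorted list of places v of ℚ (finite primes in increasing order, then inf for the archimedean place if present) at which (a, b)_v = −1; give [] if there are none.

[13, 31]

(a, b) ≡ (-76570, 11) mod (ℚ^×)²; places V = {2, 3, 5, 7, 11, 13, 17, 19, 31, ∞}.
(a,b)_3: α=12, u≡2; β=8, v≡2 (mod 3); (2|3)=-1, (2|3)=-1; sign (−1)^0·-1^8·-1^12 = +1.
(a,b)_5: α=-3, u≡1; β=-2, v≡1 (mod 5); (1|5)=+1, (1|5)=+1; sign (−1)^0·+1^-2·+1^-3 = +1.
(a,b)_7: α=2, u≡3; β=2, v≡2 (mod 7); (3|7)=-1, (2|7)=+1; sign (−1)^0·-1^2·+1^2 = +1.
(a,b)_31: α=-3, u≡20; β=-4, v≡23 (mod 31); (20|31)=+1, (23|31)=-1; sign (−1)^0·+1^-4·-1^-3 = -1.
(a,b)_13: α=1, u≡1; β=0, v≡8 (mod 13); (1|13)=+1, (8|13)=-1; sign (−1)^0·+1^0·-1^1 = -1.
(a,b)_2: α=-3, β=0; u≡3, v≡3 (mod 8); ε(u)ε(v)=1·1, αω(v)=-3·1, βω(u)=0·1; sum ≡ 0  ⇒  +1.
(a,b)_17: α=-2, u≡2; β=-2, v≡3 (mod 17); (2|17)=+1, (3|17)=-1; sign (−1)^0·+1^-2·-1^-2 = +1.
(a,b)_19: α=3, u≡11; β=2, v≡16 (mod 19); (11|19)=+1, (16|19)=+1; sign (−1)^0·+1^2·+1^3 = +1.
(a,b)_∞: sgn(-76570)=−, sgn(11)=+, so +1.
(a,b)_11: α=6, u≡5; β=3, v≡5 (mod 11); (5|11)=+1, (5|11)=+1; sign (−1)^0·+1^3·+1^6 = +1.
Ram(-76570, 11) = {13, 31}; no ℚ_13-point on the conic.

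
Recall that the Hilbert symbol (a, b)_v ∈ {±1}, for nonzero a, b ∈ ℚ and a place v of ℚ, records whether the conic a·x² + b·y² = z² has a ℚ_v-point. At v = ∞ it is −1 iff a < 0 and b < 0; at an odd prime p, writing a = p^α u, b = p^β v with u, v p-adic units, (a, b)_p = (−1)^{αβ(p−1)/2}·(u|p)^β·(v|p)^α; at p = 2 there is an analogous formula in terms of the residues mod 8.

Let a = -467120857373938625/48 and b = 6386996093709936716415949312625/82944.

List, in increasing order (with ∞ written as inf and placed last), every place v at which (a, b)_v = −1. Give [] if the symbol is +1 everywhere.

[3, 5, 11, 13, 19, 29]

Mod squares: a ≡ -90915, b ≡ 230945. Check v ∈ {∞, 2, 3, 5, 11, 13, 17, 19, 29}.
v=13: a=13^2·(≡2), b=13^5·(≡7) mod 13; (2|13)=-1, (7|13)=-1; (−1)^{2·5·6}·(-1)^5·(-1)^2 = -1.
v=29: a=29^1·(≡14), b=29^2·(≡10) mod 29; (14|29)=-1, (10|29)=-1; (−1)^{1·2·14}·(-1)^2·(-1)^1 = -1.
v=∞: -90915 < 0 and 230945 > 0  ⇒  (a,b)_∞ = +1.
v=17: a=17^4·(≡9), b=17^7·(≡15) mod 17; (9|17)=+1, (15|17)=+1; (−1)^{4·7·8}·(+1)^7·(+1)^4 = +1.
v=19: a=19^3·(≡10), b=19^5·(≡3) mod 19; (10|19)=-1, (3|19)=-1; (−1)^{3·5·9}·(-1)^5·(-1)^3 = -1.
v=3: a=3^-1·(≡1), b=3^-4·(≡2) mod 3; (1|3)=+1, (2|3)=-1; (−1)^{-1·-4·1}·(+1)^-4·(-1)^-1 = -1.
v=2: v_2(a)=-4, v_2(b)=-10; units ≡ 5, 1 (mod 8); ε·ε+αω+βω = 0·0+-4·0+-10·1 ≡ 0  ⇒  (a,b)_2 = +1.
v=11: a=11^3·(≡6), b=11^5·(≡7) mod 11; (6|11)=-1, (7|11)=-1; (−1)^{3·5·5}·(-1)^5·(-1)^3 = -1.
v=5: a=5^3·(≡2), b=5^3·(≡4) mod 5; (2|5)=-1, (4|5)=+1; (−1)^{3·3·2}·(-1)^3·(+1)^3 = -1.
|Ram(-90915, 230945)| = 6, even; anisotropic at {3, 5, 11, 13, 19, 29}.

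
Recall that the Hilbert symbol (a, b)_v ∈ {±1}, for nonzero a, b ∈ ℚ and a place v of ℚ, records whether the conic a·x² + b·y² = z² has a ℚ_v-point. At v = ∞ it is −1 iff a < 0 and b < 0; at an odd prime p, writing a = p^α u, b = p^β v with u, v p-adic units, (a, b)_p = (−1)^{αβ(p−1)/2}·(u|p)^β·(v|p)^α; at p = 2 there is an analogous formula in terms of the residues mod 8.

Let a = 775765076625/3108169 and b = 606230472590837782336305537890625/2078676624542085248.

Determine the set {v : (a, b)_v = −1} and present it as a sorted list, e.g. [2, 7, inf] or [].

[3, 19]

(a, b) ≡ (665, 114) mod (ℚ^×)²; places V = {2, 3, 5, 7, 11, 19, 23, 41, 43, 47, ∞}.
(a,b)_∞: sgn(665)=+, sgn(114)=+, so +1.
(a,b)_5: α=3, u≡2; β=8, v≡4 (mod 5); (2|5)=-1, (4|5)=+1; sign (−1)^0·-1^8·+1^3 = +1.
(a,b)_3: α=6, u≡2; β=9, v≡2 (mod 3); (2|3)=-1, (2|3)=-1; sign (−1)^0·-1^9·-1^6 = -1.
(a,b)_2: α=0, β=-7; u≡1, v≡1 (mod 8); ε(u)ε(v)=0·0, αω(v)=0·0, βω(u)=-7·0; sum ≡ 0  ⇒  +1.
(a,b)_43: α=-2, u≡28; β=-4, v≡3 (mod 43); (28|43)=-1, (3|43)=-1; sign (−1)^0·-1^-4·-1^-2 = +1.
(a,b)_19: α=1, u≡11; β=3, v≡5 (mod 19); (11|19)=+1, (5|19)=+1; sign (−1)^1·+1^3·+1^1 = -1.
(a,b)_7: α=1, u≡2; β=4, v≡4 (mod 7); (2|7)=+1, (4|7)=+1; sign (−1)^0·+1^4·+1^1 = +1.
(a,b)_23: α=2, u≡17; β=6, v≡20 (mod 23); (17|23)=-1, (20|23)=-1; sign (−1)^0·-1^6·-1^2 = +1.
(a,b)_11: α=2, u≡5; β=4, v≡4 (mod 11); (5|11)=+1, (4|11)=+1; sign (−1)^0·+1^4·+1^2 = +1.
(a,b)_41: α=-2, u≡9; β=-6, v≡8 (mod 41); (9|41)=+1, (8|41)=+1; sign (−1)^0·+1^-6·+1^-2 = +1.
(a,b)_47: α=0, u≡36; β=2, v≡13 (mod 47); (36|47)=+1, (13|47)=-1; sign (−1)^0·+1^2·-1^0 = +1.
(665, 114 / ℚ) ramifies at {3, 19}: a division algebra.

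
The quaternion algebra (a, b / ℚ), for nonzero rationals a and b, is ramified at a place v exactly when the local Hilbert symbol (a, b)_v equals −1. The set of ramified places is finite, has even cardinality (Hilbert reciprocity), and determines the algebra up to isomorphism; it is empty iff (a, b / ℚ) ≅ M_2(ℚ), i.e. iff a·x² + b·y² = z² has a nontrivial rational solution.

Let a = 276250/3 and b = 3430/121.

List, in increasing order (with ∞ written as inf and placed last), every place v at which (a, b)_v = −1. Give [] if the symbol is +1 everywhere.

(a, b) ≡ (1326, 70) mod (ℚ^×)²; places V = {2, 3, 5, 7, 11, 13, 17, ∞}.
(a,b)_13: α=1, u≡7; β=0, v≡6 (mod 13); (7|13)=-1, (6|13)=-1; sign (−1)^0·-1^0·-1^1 = -1.
(a,b)_3: α=-1, u≡1; β=0, v≡1 (mod 3); (1|3)=+1, (1|3)=+1; sign (−1)^0·+1^0·+1^-1 = +1.
(a,b)_17: α=1, u≡5; β=0, v≡15 (mod 17); (5|17)=-1, (15|17)=+1; sign (−1)^0·-1^0·+1^1 = +1.
(a,b)_2: α=1, β=1; u≡7, v≡3 (mod 8); ε(u)ε(v)=1·1, αω(v)=1·1, βω(u)=1·0; sum ≡ 0  ⇒  +1.
(a,b)_5: α=4, u≡4; β=1, v≡1 (mod 5); (4|5)=+1, (1|5)=+1; sign (−1)^0·+1^1·+1^4 = +1.
(a,b)_11: α=0, u≡6; β=-2, v≡9 (mod 11); (6|11)=-1, (9|11)=+1; sign (−1)^0·-1^-2·+1^0 = +1.
(a,b)_∞: sgn(1326)=+, sgn(70)=+, so +1.
(a,b)_7: α=0, u≡3; β=3, v≡5 (mod 7); (3|7)=-1, (5|7)=-1; sign (−1)^0·-1^3·-1^0 = -1.
|Ram(1326, 70)| = 2, even; anisotropic at {7, 13}.

[7, 13]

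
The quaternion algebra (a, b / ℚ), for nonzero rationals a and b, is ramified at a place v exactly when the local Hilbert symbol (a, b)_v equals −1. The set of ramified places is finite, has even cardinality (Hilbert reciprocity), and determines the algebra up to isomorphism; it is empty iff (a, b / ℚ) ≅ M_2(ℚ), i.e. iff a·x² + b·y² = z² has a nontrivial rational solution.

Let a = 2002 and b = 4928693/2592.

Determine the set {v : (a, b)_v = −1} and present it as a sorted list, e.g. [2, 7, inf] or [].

[2, 13]

Mod squares: a ≡ 2002, b ≡ 154. Check v ∈ {∞, 2, 3, 7, 11, 13, 23}.
v=2: v_2(a)=1, v_2(b)=-5; units ≡ 1, 5 (mod 8); ε·ε+αω+βω = 0·0+1·1+-5·0 ≡ 1  ⇒  (a,b)_2 = -1.
v=13: a=13^1·(≡11), b=13^0·(≡11) mod 13; (11|13)=-1, (11|13)=-1; (−1)^{1·0·6}·(-1)^0·(-1)^1 = -1.
v=3: a=3^0·(≡1), b=3^-4·(≡1) mod 3; (1|3)=+1, (1|3)=+1; (−1)^{0·-4·1}·(+1)^-4·(+1)^0 = +1.
v=11: a=11^1·(≡6), b=11^3·(≡1) mod 11; (6|11)=-1, (1|11)=+1; (−1)^{1·3·5}·(-1)^3·(+1)^1 = +1.
v=∞: 2002 > 0 and 154 > 0  ⇒  (a,b)_∞ = +1.
v=23: a=23^0·(≡1), b=23^2·(≡3) mod 23; (1|23)=+1, (3|23)=+1; (−1)^{0·2·11}·(+1)^2·(+1)^0 = +1.
v=7: a=7^1·(≡6), b=7^1·(≡2) mod 7; (6|7)=-1, (2|7)=+1; (−1)^{1·1·3}·(-1)^1·(+1)^1 = +1.
|Ram(2002, 154)| = 2, even; anisotropic at {2, 13}.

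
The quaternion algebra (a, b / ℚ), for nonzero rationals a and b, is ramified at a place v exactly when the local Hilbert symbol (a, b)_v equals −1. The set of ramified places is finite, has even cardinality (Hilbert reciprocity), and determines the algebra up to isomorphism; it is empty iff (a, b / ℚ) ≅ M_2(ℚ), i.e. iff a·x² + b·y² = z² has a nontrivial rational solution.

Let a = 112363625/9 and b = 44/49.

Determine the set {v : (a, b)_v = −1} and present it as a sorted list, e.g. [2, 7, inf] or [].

[17, 23]

(a, b) ≡ (37145, 11) mod (ℚ^×)²; places V = {2, 3, 5, 7, 11, 17, 19, 23, ∞}.
(a,b)_7: α=0, u≡5; β=-2, v≡2 (mod 7); (5|7)=-1, (2|7)=+1; sign (−1)^0·-1^-2·+1^0 = +1.
(a,b)_3: α=-2, u≡2; β=0, v≡2 (mod 3); (2|3)=-1, (2|3)=-1; sign (−1)^0·-1^0·-1^-2 = +1.
(a,b)_23: α=1, u≡22; β=0, v≡7 (mod 23); (22|23)=-1, (7|23)=-1; sign (−1)^0·-1^0·-1^1 = -1.
(a,b)_17: α=1, u≡16; β=0, v≡12 (mod 17); (16|17)=+1, (12|17)=-1; sign (−1)^0·+1^0·-1^1 = -1.
(a,b)_5: α=3, u≡1; β=0, v≡1 (mod 5); (1|5)=+1, (1|5)=+1; sign (−1)^0·+1^0·+1^3 = +1.
(a,b)_11: α=2, u≡3; β=1, v≡3 (mod 11); (3|11)=+1, (3|11)=+1; sign (−1)^0·+1^1·+1^2 = +1.
(a,b)_19: α=1, u≡16; β=0, v≡4 (mod 19); (16|19)=+1, (4|19)=+1; sign (−1)^0·+1^0·+1^1 = +1.
(a,b)_2: α=0, β=2; u≡1, v≡3 (mod 8); ε(u)ε(v)=0·1, αω(v)=0·1, βω(u)=2·0; sum ≡ 0  ⇒  +1.
(a,b)_∞: sgn(37145)=+, sgn(11)=+, so +1.
Ram(37145, 11) = {17, 23}; no ℚ_17-point on the conic.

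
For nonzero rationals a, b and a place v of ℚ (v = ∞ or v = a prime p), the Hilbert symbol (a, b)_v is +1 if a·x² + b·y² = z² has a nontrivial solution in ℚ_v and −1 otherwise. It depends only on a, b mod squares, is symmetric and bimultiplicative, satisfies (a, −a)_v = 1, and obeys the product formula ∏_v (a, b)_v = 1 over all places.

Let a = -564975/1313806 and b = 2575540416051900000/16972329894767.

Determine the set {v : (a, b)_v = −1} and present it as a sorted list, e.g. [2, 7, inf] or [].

Mod squares: a ≡ -1426, b ≡ 7130. Check v ∈ {∞, 2, 3, 5, 11, 13, 17, 23, 31}.
v=23: a=23^-1·(≡21), b=23^-3·(≡14) mod 23; (21|23)=-1, (14|23)=-1; (−1)^{-1·-3·11}·(-1)^-3·(-1)^-1 = -1.
v=17: a=17^0·(≡13), b=17^-2·(≡7) mod 17; (13|17)=+1, (7|17)=-1; (−1)^{0·-2·8}·(+1)^-2·(-1)^0 = +1.
v=11: a=11^0·(≡4), b=11^4·(≡6) mod 11; (4|11)=+1, (6|11)=-1; (−1)^{0·4·5}·(+1)^4·(-1)^0 = +1.
v=5: a=5^2·(≡1), b=5^5·(≡4) mod 5; (1|5)=+1, (4|5)=+1; (−1)^{2·5·2}·(+1)^5·(+1)^2 = +1.
v=31: a=31^1·(≡18), b=31^3·(≡13) mod 31; (18|31)=+1, (13|31)=-1; (−1)^{1·3·15}·(+1)^3·(-1)^1 = +1.
v=3: a=3^6·(≡2), b=3^10·(≡2) mod 3; (2|3)=-1, (2|3)=-1; (−1)^{6·10·1}·(-1)^10·(-1)^6 = +1.
v=13: a=13^-4·(≡10), b=13^-6·(≡8) mod 13; (10|13)=+1, (8|13)=-1; (−1)^{-4·-6·6}·(+1)^-6·(-1)^-4 = +1.
v=∞: -1426 < 0 and 7130 > 0  ⇒  (a,b)_∞ = +1.
v=2: v_2(a)=-1, v_2(b)=5; units ≡ 7, 5 (mod 8); ε·ε+αω+βω = 1·0+-1·1+5·0 ≡ 1  ⇒  (a,b)_2 = -1.
Ram(-1426, 7130) = {2, 23}; no ℚ_2-point on the conic.

[2, 23]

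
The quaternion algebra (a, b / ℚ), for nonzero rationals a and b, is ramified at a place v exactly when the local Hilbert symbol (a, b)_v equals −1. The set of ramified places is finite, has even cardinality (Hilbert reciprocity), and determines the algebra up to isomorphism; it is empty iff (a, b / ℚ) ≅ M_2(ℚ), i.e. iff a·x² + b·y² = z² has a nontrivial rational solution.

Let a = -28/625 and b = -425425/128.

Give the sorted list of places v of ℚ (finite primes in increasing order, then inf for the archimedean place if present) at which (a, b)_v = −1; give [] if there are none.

(a, b) ≡ (-7, -34034) mod (ℚ^×)²; places V = {2, 5, 7, 11, 13, 17, ∞}.
(a,b)_5: α=-4, u≡2; β=2, v≡1 (mod 5); (2|5)=-1, (1|5)=+1; sign (−1)^0·-1^2·+1^-4 = +1.
(a,b)_2: α=2, β=-7; u≡1, v≡7 (mod 8); ε(u)ε(v)=0·1, αω(v)=2·0, βω(u)=-7·0; sum ≡ 0  ⇒  +1.
(a,b)_∞: sgn(-7)=−, sgn(-34034)=−, so -1.
(a,b)_17: α=0, u≡7; β=1, v≡15 (mod 17); (7|17)=-1, (15|17)=+1; sign (−1)^0·-1^1·+1^0 = -1.
(a,b)_11: α=0, u≡3; β=1, v≡8 (mod 11); (3|11)=+1, (8|11)=-1; sign (−1)^0·+1^1·-1^0 = +1.
(a,b)_13: α=0, u≡11; β=1, v≡2 (mod 13); (11|13)=-1, (2|13)=-1; sign (−1)^0·-1^1·-1^0 = -1.
(a,b)_7: α=1, u≡5; β=1, v≡3 (mod 7); (5|7)=-1, (3|7)=-1; sign (−1)^1·-1^1·-1^1 = -1.
|Ram(-7, -34034)| = 4, even; anisotropic at {7, 13, 17, ∞}.

[7, 13, 17, inf]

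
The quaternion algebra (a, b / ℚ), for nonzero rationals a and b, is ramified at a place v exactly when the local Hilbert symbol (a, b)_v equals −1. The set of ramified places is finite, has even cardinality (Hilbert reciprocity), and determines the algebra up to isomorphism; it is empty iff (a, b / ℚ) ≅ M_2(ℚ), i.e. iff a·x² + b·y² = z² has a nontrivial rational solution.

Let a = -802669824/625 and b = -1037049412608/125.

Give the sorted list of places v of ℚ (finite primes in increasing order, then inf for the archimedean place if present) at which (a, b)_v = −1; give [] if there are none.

Mod squares: a ≡ -4301, b ≡ -24035. Check v ∈ {∞, 2, 3, 5, 11, 17, 19, 23}.
v=∞: -4301 < 0 and -24035 < 0  ⇒  (a,b)_∞ = -1.
v=2: v_2(a)=8, v_2(b)=10; units ≡ 3, 5 (mod 8); ε·ε+αω+βω = 1·0+8·1+10·1 ≡ 0  ⇒  (a,b)_2 = +1.
v=23: a=23^1·(≡10), b=23^1·(≡16) mod 23; (10|23)=-1, (16|23)=+1; (−1)^{1·1·11}·(-1)^1·(+1)^1 = +1.
v=17: a=17^1·(≡1), b=17^2·(≡6) mod 17; (1|17)=+1, (6|17)=-1; (−1)^{1·2·8}·(+1)^2·(-1)^1 = -1.
v=19: a=19^0·(≡2), b=19^1·(≡15) mod 19; (2|19)=-1, (15|19)=-1; (−1)^{0·1·9}·(-1)^1·(-1)^0 = -1.
v=11: a=11^1·(≡5), b=11^1·(≡4) mod 11; (5|11)=+1, (4|11)=+1; (−1)^{1·1·5}·(+1)^1·(+1)^1 = -1.
v=3: a=3^6·(≡1), b=3^6·(≡1) mod 3; (1|3)=+1, (1|3)=+1; (−1)^{6·6·1}·(+1)^6·(+1)^6 = +1.
v=5: a=5^-4·(≡1), b=5^-3·(≡2) mod 5; (1|5)=+1, (2|5)=-1; (−1)^{-4·-3·2}·(+1)^-3·(-1)^-4 = +1.
|Ram(-4301, -24035)| = 4, even; anisotropic at {11, 17, 19, ∞}.

[11, 17, 19, inf]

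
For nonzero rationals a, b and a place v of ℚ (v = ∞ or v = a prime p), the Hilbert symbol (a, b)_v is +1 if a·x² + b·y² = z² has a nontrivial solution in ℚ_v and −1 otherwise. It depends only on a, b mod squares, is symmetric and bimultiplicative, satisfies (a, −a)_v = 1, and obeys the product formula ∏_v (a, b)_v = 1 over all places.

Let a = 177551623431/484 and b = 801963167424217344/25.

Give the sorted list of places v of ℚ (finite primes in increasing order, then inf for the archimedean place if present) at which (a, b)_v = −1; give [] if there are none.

Mod squares: a ≡ 39, b ≡ 4641. Check v ∈ {∞, 2, 3, 5, 7, 11, 13, 17, 23}.
v=∞: 39 > 0 and 4641 > 0  ⇒  (a,b)_∞ = +1.
v=7: a=7^4·(≡2), b=7^5·(≡6) mod 7; (2|7)=+1, (6|7)=-1; (−1)^{4·5·3}·(+1)^5·(-1)^4 = +1.
v=5: a=5^0·(≡4), b=5^-2·(≡4) mod 5; (4|5)=+1, (4|5)=+1; (−1)^{0·-2·2}·(+1)^-2·(+1)^0 = +1.
v=23: a=23^0·(≡8), b=23^2·(≡16) mod 23; (8|23)=+1, (16|23)=+1; (−1)^{0·2·11}·(+1)^2·(+1)^0 = +1.
v=17: a=17^2·(≡6), b=17^1·(≡4) mod 17; (6|17)=-1, (4|17)=+1; (−1)^{2·1·8}·(-1)^1·(+1)^2 = -1.
v=11: a=11^-2·(≡7), b=11^0·(≡6) mod 11; (7|11)=-1, (6|11)=-1; (−1)^{-2·0·5}·(-1)^0·(-1)^-2 = +1.
v=2: v_2(a)=-2, v_2(b)=8; units ≡ 7, 1 (mod 8); ε·ε+αω+βω = 1·0+-2·0+8·0 ≡ 0  ⇒  (a,b)_2 = +1.
v=13: a=13^1·(≡9), b=13^1·(≡7) mod 13; (9|13)=+1, (7|13)=-1; (−1)^{1·1·6}·(+1)^1·(-1)^1 = -1.
v=3: a=3^9·(≡1), b=3^13·(≡2) mod 3; (1|3)=+1, (2|3)=-1; (−1)^{9·13·1}·(+1)^13·(-1)^9 = +1.
(39, 4641 / ℚ) ramifies at {13, 17}: a division algebra.

[13, 17]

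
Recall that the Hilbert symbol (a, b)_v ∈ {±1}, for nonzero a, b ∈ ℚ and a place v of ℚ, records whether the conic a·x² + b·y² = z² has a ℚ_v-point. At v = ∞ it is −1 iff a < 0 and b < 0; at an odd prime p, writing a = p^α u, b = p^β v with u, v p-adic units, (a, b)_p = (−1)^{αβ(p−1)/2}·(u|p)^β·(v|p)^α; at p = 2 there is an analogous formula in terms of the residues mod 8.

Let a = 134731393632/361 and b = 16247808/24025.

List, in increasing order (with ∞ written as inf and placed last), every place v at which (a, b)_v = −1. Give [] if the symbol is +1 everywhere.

(a, b) ≡ (4182, 1763) mod (ℚ^×)²; places V = {2, 3, 5, 11, 17, 19, 31, 41, 43, ∞}.
(a,b)_43: α=2, u≡21; β=1, v≡31 (mod 43); (21|43)=+1, (31|43)=+1; sign (−1)^0·+1^1·+1^2 = +1.
(a,b)_2: α=5, β=10; u≡3, v≡3 (mod 8); ε(u)ε(v)=1·1, αω(v)=5·1, βω(u)=10·1; sum ≡ 0  ⇒  +1.
(a,b)_17: α=1, u≡8; β=0, v≡6 (mod 17); (8|17)=+1, (6|17)=-1; sign (−1)^0·+1^0·-1^1 = -1.
(a,b)_19: α=-2, u≡12; β=0, v≡8 (mod 19); (12|19)=-1, (8|19)=-1; sign (−1)^0·-1^0·-1^-2 = +1.
(a,b)_∞: sgn(4182)=+, sgn(1763)=+, so +1.
(a,b)_41: α=1, u≡10; β=1, v≡18 (mod 41); (10|41)=+1, (18|41)=+1; sign (−1)^0·+1^1·+1^1 = +1.
(a,b)_5: α=0, u≡2; β=-2, v≡3 (mod 5); (2|5)=-1, (3|5)=-1; sign (−1)^0·-1^-2·-1^0 = +1.
(a,b)_31: α=0, u≡25; β=-2, v≡6 (mod 31); (25|31)=+1, (6|31)=-1; sign (−1)^0·+1^-2·-1^0 = +1.
(a,b)_11: α=2, u≡10; β=0, v≡5 (mod 11); (10|11)=-1, (5|11)=+1; sign (−1)^0·-1^0·+1^2 = +1.
(a,b)_3: α=3, u≡2; β=2, v≡2 (mod 3); (2|3)=-1, (2|3)=-1; sign (−1)^0·-1^2·-1^3 = -1.
|Ram(4182, 1763)| = 2, even; anisotropic at {3, 17}.

[3, 17]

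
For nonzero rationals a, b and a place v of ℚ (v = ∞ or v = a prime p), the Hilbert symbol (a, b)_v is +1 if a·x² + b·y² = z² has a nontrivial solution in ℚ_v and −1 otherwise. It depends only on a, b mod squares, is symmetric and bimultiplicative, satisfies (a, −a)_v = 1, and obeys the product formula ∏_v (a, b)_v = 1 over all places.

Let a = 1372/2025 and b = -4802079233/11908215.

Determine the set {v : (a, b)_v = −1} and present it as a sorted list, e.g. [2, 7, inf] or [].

(a, b) ≡ (7, -255) mod (ℚ^×)²; places V = {2, 3, 5, 7, 11, 17, ∞}.
(a,b)_11: α=0, u≡8; β=-2, v≡3 (mod 11); (8|11)=-1, (3|11)=+1; sign (−1)^0·-1^-2·+1^0 = +1.
(a,b)_7: α=3, u≡2; β=10, v≡1 (mod 7); (2|7)=+1, (1|7)=+1; sign (−1)^0·+1^10·+1^3 = +1.
(a,b)_5: α=-2, u≡2; β=-1, v≡4 (mod 5); (2|5)=-1, (4|5)=+1; sign (−1)^0·-1^-1·+1^-2 = -1.
(a,b)_17: α=0, u≡6; β=1, v≡8 (mod 17); (6|17)=-1, (8|17)=+1; sign (−1)^0·-1^1·+1^0 = -1.
(a,b)_3: α=-4, u≡1; β=-9, v≡2 (mod 3); (1|3)=+1, (2|3)=-1; sign (−1)^0·+1^-9·-1^-4 = +1.
(a,b)_∞: sgn(7)=+, sgn(-255)=−, so +1.
(a,b)_2: α=2, β=0; u≡7, v≡1 (mod 8); ε(u)ε(v)=1·0, αω(v)=2·0, βω(u)=0·0; sum ≡ 0  ⇒  +1.
Ram(7, -255) = {5, 17}; no ℚ_5-point on the conic.

[5, 17]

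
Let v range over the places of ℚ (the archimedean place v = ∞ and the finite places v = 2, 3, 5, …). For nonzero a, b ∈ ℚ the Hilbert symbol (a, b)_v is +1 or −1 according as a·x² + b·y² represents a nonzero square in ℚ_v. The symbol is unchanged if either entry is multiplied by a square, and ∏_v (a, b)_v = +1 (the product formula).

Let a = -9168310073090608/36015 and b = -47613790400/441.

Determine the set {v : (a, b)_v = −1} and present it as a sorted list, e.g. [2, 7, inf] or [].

(a, b) ≡ (-2805, -851) mod (ℚ^×)²; places V = {2, 3, 5, 7, 11, 17, 23, 37, ∞}.
(a,b)_2: α=4, β=6; u≡3, v≡5 (mod 8); ε(u)ε(v)=1·0, αω(v)=4·1, βω(u)=6·1; sum ≡ 0  ⇒  +1.
(a,b)_7: α=-4, u≡1; β=-2, v≡3 (mod 7); (1|7)=+1, (3|7)=-1; sign (−1)^0·+1^-2·-1^-4 = +1.
(a,b)_11: α=5, u≡1; β=2, v≡6 (mod 11); (1|11)=+1, (6|11)=-1; sign (−1)^0·+1^2·-1^5 = -1.
(a,b)_37: α=2, u≡25; β=1, v≡17 (mod 37); (25|37)=+1, (17|37)=-1; sign (−1)^0·+1^1·-1^2 = +1.
(a,b)_3: α=-1, u≡1; β=-2, v≡1 (mod 3); (1|3)=+1, (1|3)=+1; sign (−1)^0·+1^-2·+1^-1 = +1.
(a,b)_17: α=3, u≡3; β=2, v≡4 (mod 17); (3|17)=-1, (4|17)=+1; sign (−1)^0·-1^2·+1^3 = +1.
(a,b)_5: α=-1, u≡4; β=2, v≡4 (mod 5); (4|5)=+1, (4|5)=+1; sign (−1)^0·+1^2·+1^-1 = +1.
(a,b)_23: α=2, u≡18; β=1, v≡16 (mod 23); (18|23)=+1, (16|23)=+1; sign (−1)^0·+1^1·+1^2 = +1.
(a,b)_∞: sgn(-2805)=−, sgn(-851)=−, so -1.
|Ram(-2805, -851)| = 2, even; anisotropic at {11, ∞}.

[11, inf]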